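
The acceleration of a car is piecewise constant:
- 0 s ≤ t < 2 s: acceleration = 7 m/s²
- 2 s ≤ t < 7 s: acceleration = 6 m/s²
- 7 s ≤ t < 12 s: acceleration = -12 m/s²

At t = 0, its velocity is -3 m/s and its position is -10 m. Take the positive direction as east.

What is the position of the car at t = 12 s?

On each constant-a segment, Δv = aΔt and Δx = v₀Δt + ½aΔt²; chain segment to segment.
0–2 s: v starts -3 m/s; Δx = -3·2 + ½·7·2² = 8 m; v ends 11 m/s.
2–7 s: v starts 11 m/s; Δx = 11·5 + ½·6·5² = 130 m; v ends 41 m/s.
7–12 s: v starts 41 m/s; Δx = 41·5 + ½·-12·5² = 55 m; v ends -19 m/s.
x(12) = -10 + Σ Δx = 183 m.

183 m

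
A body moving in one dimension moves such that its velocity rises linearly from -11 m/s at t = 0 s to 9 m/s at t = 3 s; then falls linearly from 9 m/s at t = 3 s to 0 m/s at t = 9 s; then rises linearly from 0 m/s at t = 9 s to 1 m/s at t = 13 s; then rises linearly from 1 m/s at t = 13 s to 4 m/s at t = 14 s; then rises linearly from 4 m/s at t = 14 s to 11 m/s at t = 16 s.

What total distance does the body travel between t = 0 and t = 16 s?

61.65 m

Distance (not displacement) is the total path length: add the absolute areas under v-t.
0–3 s: v = 0 at t = 1.65 s; triangle areas 9.075 + 6.075 = 15.15 m
3–9 s: |½(9 + 0)(6)| = 27 m
9–13 s: |½(0 + 1)(4)| = 2 m
13–14 s: |½(1 + 4)(1)| = 2.5 m
14–16 s: |½(4 + 11)(2)| = 15 m
Total distance = 61.65 m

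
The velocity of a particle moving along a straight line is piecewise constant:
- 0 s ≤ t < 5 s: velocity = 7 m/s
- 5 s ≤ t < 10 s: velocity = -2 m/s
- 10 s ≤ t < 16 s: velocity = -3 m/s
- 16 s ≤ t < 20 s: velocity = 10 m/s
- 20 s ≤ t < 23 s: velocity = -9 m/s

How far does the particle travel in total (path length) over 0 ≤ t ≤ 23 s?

Distance (not displacement) is the total path length: add the absolute areas under v-t.
0–5 s: |7| × 5 = 35 m
5–10 s: |-2| × 5 = 10 m
10–16 s: |-3| × 6 = 18 m
16–20 s: |10| × 4 = 40 m
20–23 s: |-9| × 3 = 27 m
Total distance = 130 m

130 m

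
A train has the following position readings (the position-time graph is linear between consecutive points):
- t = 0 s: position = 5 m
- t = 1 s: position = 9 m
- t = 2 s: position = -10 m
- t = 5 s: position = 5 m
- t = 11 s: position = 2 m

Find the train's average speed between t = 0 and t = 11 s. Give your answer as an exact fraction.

Average speed = (total path length)/(elapsed time); on a piecewise-linear x-t graph the path length is Σ|Δx|.
0–1 s: |Δx| = |9 − 5| = 4 m
1–2 s: |Δx| = |-10 − 9| = 19 m
2–5 s: |Δx| = |5 − -10| = 15 m
5–11 s: |Δx| = |2 − 5| = 3 m
Total path = 41 m; average speed = 41/11 = 41/11 m/s.

41/11 m/s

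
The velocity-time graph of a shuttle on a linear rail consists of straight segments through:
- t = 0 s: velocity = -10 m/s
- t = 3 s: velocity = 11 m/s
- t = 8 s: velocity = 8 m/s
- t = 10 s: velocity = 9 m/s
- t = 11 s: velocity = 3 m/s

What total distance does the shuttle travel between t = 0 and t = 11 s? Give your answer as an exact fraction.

Total distance travelled is ∫|v| dt — sum the magnitudes of each area piece.
0–3 s: v = 0 at t = 10/7 s; triangle areas 50/7 + 121/14 = 221/14 m
3–8 s: |½(11 + 8)(5)| = 47.5 m
8–10 s: |½(8 + 9)(2)| = 17 m
10–11 s: |½(9 + 3)(1)| = 6 m
Total distance = 604/7 m

604/7 m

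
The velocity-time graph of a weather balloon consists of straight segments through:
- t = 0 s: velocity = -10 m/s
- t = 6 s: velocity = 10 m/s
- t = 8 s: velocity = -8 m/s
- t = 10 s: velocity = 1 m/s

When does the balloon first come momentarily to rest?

v changes sign on 0–6 s (from -10 to 10); the graph is linear there, so v = 0 at t = 0 + (10)·(6 − 0)/(10 − -10) = 3 s.

t = 3 s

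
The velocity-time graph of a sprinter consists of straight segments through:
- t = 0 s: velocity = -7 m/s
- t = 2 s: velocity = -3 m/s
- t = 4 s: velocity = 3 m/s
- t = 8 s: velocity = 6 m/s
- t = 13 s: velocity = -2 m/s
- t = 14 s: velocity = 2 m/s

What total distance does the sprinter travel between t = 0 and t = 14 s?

44.5 m

Total distance travelled is ∫|v| dt — sum the magnitudes of each area piece.
0–2 s: |½(-7 + -3)(2)| = 10 m
2–4 s: v = 0 at t = 3 s; triangle areas 1.5 + 1.5 = 3 m
4–8 s: |½(3 + 6)(4)| = 18 m
8–13 s: v = 0 at t = 11.75 s; triangle areas 11.25 + 1.25 = 12.5 m
13–14 s: v = 0 at t = 13.5 s; triangle areas 0.5 + 0.5 = 1 m
Total distance = 44.5 m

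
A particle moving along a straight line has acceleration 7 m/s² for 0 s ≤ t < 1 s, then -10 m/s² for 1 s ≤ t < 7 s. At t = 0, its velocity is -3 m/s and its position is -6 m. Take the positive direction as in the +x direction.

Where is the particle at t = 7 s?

On each constant-a segment, Δv = aΔt and Δx = v₀Δt + ½aΔt²; chain segment to segment.
0–1 s: v starts -3 m/s; Δx = -3·1 + ½·7·1² = 0.5 m; v ends 4 m/s.
1–7 s: v starts 4 m/s; Δx = 4·6 + ½·-10·6² = -156 m; v ends -56 m/s.
x(7) = -6 + Σ Δx = -161.5 m.

-161.5 m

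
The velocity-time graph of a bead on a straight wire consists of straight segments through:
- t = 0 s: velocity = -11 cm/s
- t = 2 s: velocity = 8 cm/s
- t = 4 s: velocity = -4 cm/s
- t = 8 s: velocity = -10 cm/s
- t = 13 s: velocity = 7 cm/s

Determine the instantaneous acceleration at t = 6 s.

-1.5 cm/s²

Acceleration is the slope of the v-t graph on 4–8 s: (-10 − -4)/(8 − 4) = -1.5 cm/s².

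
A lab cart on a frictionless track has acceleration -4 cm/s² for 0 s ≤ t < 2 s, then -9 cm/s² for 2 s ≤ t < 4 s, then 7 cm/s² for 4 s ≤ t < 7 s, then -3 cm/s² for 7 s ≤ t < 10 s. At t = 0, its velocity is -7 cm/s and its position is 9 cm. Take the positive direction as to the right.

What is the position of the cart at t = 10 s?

On each constant-a segment, Δv = aΔt and Δx = v₀Δt + ½aΔt²; chain segment to segment.
0–2 s: v starts -7 cm/s; Δx = -7·2 + ½·-4·2² = -22 cm; v ends -15 cm/s.
2–4 s: v starts -15 cm/s; Δx = -15·2 + ½·-9·2² = -48 cm; v ends -33 cm/s.
4–7 s: v starts -33 cm/s; Δx = -33·3 + ½·7·3² = -67.5 cm; v ends -12 cm/s.
7–10 s: v starts -12 cm/s; Δx = -12·3 + ½·-3·3² = -49.5 cm; v ends -21 cm/s.
x(10) = 9 + Σ Δx = -178 cm.

-178 cm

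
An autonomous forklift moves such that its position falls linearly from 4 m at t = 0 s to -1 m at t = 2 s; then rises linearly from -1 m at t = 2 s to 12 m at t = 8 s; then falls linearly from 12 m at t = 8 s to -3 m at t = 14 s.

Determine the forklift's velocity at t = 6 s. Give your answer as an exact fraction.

13/6 m/s

Velocity is the slope of the x-t graph on 2–8 s: (12 − -1)/(8 − 2) = 13/6 m/s.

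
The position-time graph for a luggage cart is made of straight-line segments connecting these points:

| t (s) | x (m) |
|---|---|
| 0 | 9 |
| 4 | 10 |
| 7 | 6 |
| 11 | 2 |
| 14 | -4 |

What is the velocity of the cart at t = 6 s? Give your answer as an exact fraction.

Velocity is the slope of the x-t graph on 4–7 s: (6 − 10)/(7 − 4) = -4/3 m/s.

-4/3 m/s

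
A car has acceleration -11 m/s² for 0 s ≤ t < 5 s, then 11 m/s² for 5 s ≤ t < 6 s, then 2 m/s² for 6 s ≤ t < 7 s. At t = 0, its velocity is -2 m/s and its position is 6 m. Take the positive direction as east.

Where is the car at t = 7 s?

On each constant-a segment, Δv = aΔt and Δx = v₀Δt + ½aΔt²; chain segment to segment.
0–5 s: v starts -2 m/s; Δx = -2·5 + ½·-11·5² = -147.5 m; v ends -57 m/s.
5–6 s: v starts -57 m/s; Δx = -57·1 + ½·11·1² = -51.5 m; v ends -46 m/s.
6–7 s: v starts -46 m/s; Δx = -46·1 + ½·2·1² = -45 m; v ends -44 m/s.
x(7) = 6 + Σ Δx = -238 m.

-238 m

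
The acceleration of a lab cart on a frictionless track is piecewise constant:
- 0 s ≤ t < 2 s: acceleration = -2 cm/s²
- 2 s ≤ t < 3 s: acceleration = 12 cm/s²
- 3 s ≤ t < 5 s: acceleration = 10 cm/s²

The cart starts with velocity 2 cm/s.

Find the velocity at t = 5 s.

30 cm/s

Δv equals the area under the a-t graph; then v = v₀ + Δv.
0–2 s: -2 × 2 = -4 cm/s
2–3 s: 12 × 1 = 12 cm/s
3–5 s: 10 × 2 = 20 cm/s
Δv = 28 cm/s, so v(5) = 2 + (28) = 30 cm/s.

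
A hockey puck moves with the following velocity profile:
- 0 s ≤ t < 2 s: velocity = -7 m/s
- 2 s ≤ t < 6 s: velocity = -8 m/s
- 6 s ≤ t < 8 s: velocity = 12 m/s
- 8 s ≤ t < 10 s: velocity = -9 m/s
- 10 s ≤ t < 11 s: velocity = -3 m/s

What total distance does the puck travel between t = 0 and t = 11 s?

Distance (not displacement) is the total path length: add the absolute areas under v-t.
0–2 s: |-7| × 2 = 14 m
2–6 s: |-8| × 4 = 32 m
6–8 s: |12| × 2 = 24 m
8–10 s: |-9| × 2 = 18 m
10–11 s: |-3| × 1 = 3 m
Total distance = 91 m

91 m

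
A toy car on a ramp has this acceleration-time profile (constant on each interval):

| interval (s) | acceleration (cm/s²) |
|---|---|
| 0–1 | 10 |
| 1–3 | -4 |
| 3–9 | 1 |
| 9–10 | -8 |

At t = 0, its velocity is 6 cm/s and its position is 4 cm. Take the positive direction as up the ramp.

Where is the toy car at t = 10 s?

On each constant-a segment, Δv = aΔt and Δx = v₀Δt + ½aΔt²; chain segment to segment.
0–1 s: v starts 6 cm/s; Δx = 6·1 + ½·10·1² = 11 cm; v ends 16 cm/s.
1–3 s: v starts 16 cm/s; Δx = 16·2 + ½·-4·2² = 24 cm; v ends 8 cm/s.
3–9 s: v starts 8 cm/s; Δx = 8·6 + ½·1·6² = 66 cm; v ends 14 cm/s.
9–10 s: v starts 14 cm/s; Δx = 14·1 + ½·-8·1² = 10 cm; v ends 6 cm/s.
x(10) = 4 + Σ Δx = 115 cm.

115 cm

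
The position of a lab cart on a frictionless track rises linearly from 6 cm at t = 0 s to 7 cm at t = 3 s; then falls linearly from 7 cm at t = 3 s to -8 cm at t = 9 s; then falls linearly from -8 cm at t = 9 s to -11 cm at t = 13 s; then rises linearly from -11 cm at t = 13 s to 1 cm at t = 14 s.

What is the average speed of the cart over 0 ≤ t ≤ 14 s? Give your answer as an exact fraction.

31/14 cm/s

Average speed = (total path length)/(elapsed time); on a piecewise-linear x-t graph the path length is Σ|Δx|.
0–3 s: |Δx| = |7 − 6| = 1 cm
3–9 s: |Δx| = |-8 − 7| = 15 cm
9–13 s: |Δx| = |-11 − -8| = 3 cm
13–14 s: |Δx| = |1 − -11| = 12 cm
Total path = 31 cm; average speed = 31/14 = 31/14 cm/s.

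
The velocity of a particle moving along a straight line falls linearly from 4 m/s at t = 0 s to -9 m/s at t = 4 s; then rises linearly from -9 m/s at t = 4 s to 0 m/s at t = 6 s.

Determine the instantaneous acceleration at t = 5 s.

4.5 m/s²

Acceleration is the slope of the v-t graph on 4–6 s: (0 − -9)/(6 − 4) = 4.5 m/s².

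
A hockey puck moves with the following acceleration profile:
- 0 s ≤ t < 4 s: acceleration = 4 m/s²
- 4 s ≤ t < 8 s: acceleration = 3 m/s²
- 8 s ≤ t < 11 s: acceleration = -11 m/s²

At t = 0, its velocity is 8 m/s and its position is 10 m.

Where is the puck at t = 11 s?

252.5 m

On each constant-a segment, Δv = aΔt and Δx = v₀Δt + ½aΔt²; chain segment to segment.
0–4 s: v starts 8 m/s; Δx = 8·4 + ½·4·4² = 64 m; v ends 24 m/s.
4–8 s: v starts 24 m/s; Δx = 24·4 + ½·3·4² = 120 m; v ends 36 m/s.
8–11 s: v starts 36 m/s; Δx = 36·3 + ½·-11·3² = 58.5 m; v ends 3 m/s.
x(11) = 10 + Σ Δx = 252.5 m.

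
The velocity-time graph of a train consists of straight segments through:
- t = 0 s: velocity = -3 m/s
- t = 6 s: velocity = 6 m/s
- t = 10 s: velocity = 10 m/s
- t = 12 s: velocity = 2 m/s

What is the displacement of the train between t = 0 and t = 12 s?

53 m

Displacement is the signed area under the v-t curve.
0–6 s: ½(-3 + 6)(6) = 9 m
6–10 s: ½(6 + 10)(4) = 32 m
10–12 s: ½(10 + 2)(2) = 12 m
Net displacement = 53 m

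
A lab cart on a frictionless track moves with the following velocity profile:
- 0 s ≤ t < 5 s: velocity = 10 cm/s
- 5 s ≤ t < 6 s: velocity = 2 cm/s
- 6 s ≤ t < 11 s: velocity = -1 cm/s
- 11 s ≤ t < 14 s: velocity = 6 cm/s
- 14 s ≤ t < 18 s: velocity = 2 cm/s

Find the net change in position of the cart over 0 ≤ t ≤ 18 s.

Net displacement equals the area under the velocity-time graph (areas below the axis count negative).
0–5 s: 10 × 5 = 50 cm
5–6 s: 2 × 1 = 2 cm
6–11 s: -1 × 5 = -5 cm
11–14 s: 6 × 3 = 18 cm
14–18 s: 2 × 4 = 8 cm
Net displacement = 73 cm

73 cm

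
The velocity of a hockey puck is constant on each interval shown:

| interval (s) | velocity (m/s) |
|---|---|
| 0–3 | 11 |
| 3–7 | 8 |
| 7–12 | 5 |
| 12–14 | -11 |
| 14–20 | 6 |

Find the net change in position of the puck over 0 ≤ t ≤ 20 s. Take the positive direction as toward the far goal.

104 m

Net displacement equals the area under the velocity-time graph (areas below the axis count negative).
0–3 s: 11 × 3 = 33 m
3–7 s: 8 × 4 = 32 m
7–12 s: 5 × 5 = 25 m
12–14 s: -11 × 2 = -22 m
14–20 s: 6 × 6 = 36 m
Net displacement = 104 m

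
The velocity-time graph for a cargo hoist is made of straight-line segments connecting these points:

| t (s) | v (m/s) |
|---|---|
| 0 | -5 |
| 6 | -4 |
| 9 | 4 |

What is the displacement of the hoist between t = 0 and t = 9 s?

-27 m

Net displacement equals the area under the velocity-time graph (areas below the axis count negative).
0–6 s: ½(-5 + -4)(6) = -27 m
6–9 s: ½(-4 + 4)(3) = 0 m
Net displacement = -27 m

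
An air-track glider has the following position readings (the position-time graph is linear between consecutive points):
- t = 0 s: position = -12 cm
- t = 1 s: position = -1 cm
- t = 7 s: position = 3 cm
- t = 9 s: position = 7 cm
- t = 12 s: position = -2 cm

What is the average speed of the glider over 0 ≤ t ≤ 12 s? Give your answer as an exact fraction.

Average speed = (total path length)/(elapsed time); on a piecewise-linear x-t graph the path length is Σ|Δx|.
0–1 s: |Δx| = |-1 − -12| = 11 cm
1–7 s: |Δx| = |3 − -1| = 4 cm
7–9 s: |Δx| = |7 − 3| = 4 cm
9–12 s: |Δx| = |-2 − 7| = 9 cm
Total path = 28 cm; average speed = 28/12 = 7/3 cm/s.

7/3 cm/s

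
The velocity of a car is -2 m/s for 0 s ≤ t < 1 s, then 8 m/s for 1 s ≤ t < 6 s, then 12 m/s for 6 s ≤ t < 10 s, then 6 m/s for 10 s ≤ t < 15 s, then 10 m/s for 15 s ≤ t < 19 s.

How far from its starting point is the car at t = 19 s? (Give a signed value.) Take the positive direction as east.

Net displacement equals the area under the velocity-time graph (areas below the axis count negative).
0–1 s: -2 × 1 = -2 m
1–6 s: 8 × 5 = 40 m
6–10 s: 12 × 4 = 48 m
10–15 s: 6 × 5 = 30 m
15–19 s: 10 × 4 = 40 m
Net displacement = 156 m

156 m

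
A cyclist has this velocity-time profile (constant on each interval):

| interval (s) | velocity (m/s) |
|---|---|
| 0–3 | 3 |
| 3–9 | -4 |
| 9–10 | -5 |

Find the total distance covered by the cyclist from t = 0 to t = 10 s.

38 m

Distance (not displacement) is the total path length: add the absolute areas under v-t.
0–3 s: |3| × 3 = 9 m
3–9 s: |-4| × 6 = 24 m
9–10 s: |-5| × 1 = 5 m
Total distance = 38 m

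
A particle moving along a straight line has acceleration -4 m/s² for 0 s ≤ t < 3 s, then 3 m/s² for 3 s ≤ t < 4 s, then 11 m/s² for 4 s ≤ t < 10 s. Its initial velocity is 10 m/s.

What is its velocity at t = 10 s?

Δv equals the area under the a-t graph; then v = v₀ + Δv.
0–3 s: -4 × 3 = -12 m/s
3–4 s: 3 × 1 = 3 m/s
4–10 s: 11 × 6 = 66 m/s
Δv = 57 m/s, so v(10) = 10 + (57) = 67 m/s.

67 m/s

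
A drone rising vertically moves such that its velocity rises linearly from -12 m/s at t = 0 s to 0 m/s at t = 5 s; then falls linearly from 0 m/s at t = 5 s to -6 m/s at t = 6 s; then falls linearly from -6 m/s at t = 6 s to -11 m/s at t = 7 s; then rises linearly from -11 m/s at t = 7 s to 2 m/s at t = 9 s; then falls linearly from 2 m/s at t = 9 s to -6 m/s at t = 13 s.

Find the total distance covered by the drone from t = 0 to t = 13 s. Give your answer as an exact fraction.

1589/26 m

Distance (not displacement) is the total path length: add the absolute areas under v-t.
0–5 s: |½(-12 + 0)(5)| = 30 m
5–6 s: |½(0 + -6)(1)| = 3 m
6–7 s: |½(-6 + -11)(1)| = 8.5 m
7–9 s: v = 0 at t = 113/13 s; triangle areas 121/13 + 4/13 = 125/13 m
9–13 s: v = 0 at t = 10 s; triangle areas 1 + 9 = 10 m
Total distance = 1589/26 m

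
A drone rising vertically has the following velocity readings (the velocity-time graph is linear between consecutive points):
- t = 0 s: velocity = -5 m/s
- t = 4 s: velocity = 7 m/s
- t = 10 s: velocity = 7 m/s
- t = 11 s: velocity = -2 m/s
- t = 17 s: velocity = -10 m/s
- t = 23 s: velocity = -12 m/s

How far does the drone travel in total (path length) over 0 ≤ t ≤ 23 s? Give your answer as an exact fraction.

2867/18 m

Total distance travelled is ∫|v| dt — sum the magnitudes of each area piece.
0–4 s: v = 0 at t = 5/3 s; triangle areas 25/6 + 49/6 = 37/3 m
4–10 s: |7| × 6 = 42 m
10–11 s: v = 0 at t = 97/9 s; triangle areas 49/18 + 2/9 = 53/18 m
11–17 s: |½(-2 + -10)(6)| = 36 m
17–23 s: |½(-10 + -12)(6)| = 66 m
Total distance = 2867/18 m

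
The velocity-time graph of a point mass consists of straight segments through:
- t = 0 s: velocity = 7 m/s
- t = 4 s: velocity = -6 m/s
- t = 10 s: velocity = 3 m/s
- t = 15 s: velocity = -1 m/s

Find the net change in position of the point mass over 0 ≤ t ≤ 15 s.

Net displacement equals the area under the velocity-time graph (areas below the axis count negative).
0–4 s: ½(7 + -6)(4) = 2 m
4–10 s: ½(-6 + 3)(6) = -9 m
10–15 s: ½(3 + -1)(5) = 5 m
Net displacement = -2 m

-2 m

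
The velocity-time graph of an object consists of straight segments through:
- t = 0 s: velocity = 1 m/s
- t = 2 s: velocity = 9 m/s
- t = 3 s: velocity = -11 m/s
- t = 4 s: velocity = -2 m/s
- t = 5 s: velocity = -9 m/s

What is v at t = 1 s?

On 0–2 s the graph is linear from 1 to 9 m/s: v(1) = 1 + (9 − 1)·(1 − 0)/(2 − 0) = 5 m/s.

5 m/s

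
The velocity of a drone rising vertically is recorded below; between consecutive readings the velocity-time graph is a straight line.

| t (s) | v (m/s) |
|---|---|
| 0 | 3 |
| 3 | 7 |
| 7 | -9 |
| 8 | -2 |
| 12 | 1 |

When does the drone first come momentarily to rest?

t = 4.75 s

v changes sign on 3–7 s (from 7 to -9); the graph is linear there, so v = 0 at t = 3 + (-7)·(7 − 3)/(-9 − 7) = 4.75 s.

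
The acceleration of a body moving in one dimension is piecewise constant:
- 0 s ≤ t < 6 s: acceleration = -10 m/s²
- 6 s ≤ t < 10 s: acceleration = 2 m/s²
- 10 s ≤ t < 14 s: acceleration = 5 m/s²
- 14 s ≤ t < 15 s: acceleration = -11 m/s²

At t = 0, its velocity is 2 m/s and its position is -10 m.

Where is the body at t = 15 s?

On each constant-a segment, Δv = aΔt and Δx = v₀Δt + ½aΔt²; chain segment to segment.
0–6 s: v starts 2 m/s; Δx = 2·6 + ½·-10·6² = -168 m; v ends -58 m/s.
6–10 s: v starts -58 m/s; Δx = -58·4 + ½·2·4² = -216 m; v ends -50 m/s.
10–14 s: v starts -50 m/s; Δx = -50·4 + ½·5·4² = -160 m; v ends -30 m/s.
14–15 s: v starts -30 m/s; Δx = -30·1 + ½·-11·1² = -35.5 m; v ends -41 m/s.
x(15) = -10 + Σ Δx = -589.5 m.

-589.5 m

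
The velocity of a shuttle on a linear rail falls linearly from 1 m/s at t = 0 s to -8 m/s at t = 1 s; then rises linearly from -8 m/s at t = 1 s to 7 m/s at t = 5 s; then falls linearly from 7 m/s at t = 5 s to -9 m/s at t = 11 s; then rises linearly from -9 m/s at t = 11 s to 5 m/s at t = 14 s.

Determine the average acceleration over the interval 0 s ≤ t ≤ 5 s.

1.2 m/s²

Average acceleration = Δv/Δt = (7 − 1)/(5 − 0) = 1.2 m/s².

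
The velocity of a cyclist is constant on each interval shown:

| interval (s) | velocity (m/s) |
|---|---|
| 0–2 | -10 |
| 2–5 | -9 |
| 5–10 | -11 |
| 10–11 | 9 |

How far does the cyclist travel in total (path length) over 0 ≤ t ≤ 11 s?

Total distance travelled is ∫|v| dt — sum the magnitudes of each area piece.
0–2 s: |-10| × 2 = 20 m
2–5 s: |-9| × 3 = 27 m
5–10 s: |-11| × 5 = 55 m
10–11 s: |9| × 1 = 9 m
Total distance = 111 m

111 m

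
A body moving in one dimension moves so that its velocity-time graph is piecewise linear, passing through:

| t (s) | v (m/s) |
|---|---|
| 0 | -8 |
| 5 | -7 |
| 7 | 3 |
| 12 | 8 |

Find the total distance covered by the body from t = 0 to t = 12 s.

Total distance travelled is ∫|v| dt — sum the magnitudes of each area piece.
0–5 s: |½(-8 + -7)(5)| = 37.5 m
5–7 s: v = 0 at t = 6.4 s; triangle areas 4.9 + 0.9 = 5.8 m
7–12 s: |½(3 + 8)(5)| = 27.5 m
Total distance = 70.8 m

70.8 m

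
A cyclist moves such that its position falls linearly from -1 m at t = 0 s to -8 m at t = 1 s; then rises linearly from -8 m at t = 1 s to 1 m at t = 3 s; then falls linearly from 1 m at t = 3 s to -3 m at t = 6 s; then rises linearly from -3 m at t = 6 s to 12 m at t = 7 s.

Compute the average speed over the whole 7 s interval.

Average speed = (total path length)/(elapsed time); on a piecewise-linear x-t graph the path length is Σ|Δx|.
0–1 s: |Δx| = |-8 − -1| = 7 m
1–3 s: |Δx| = |1 − -8| = 9 m
3–6 s: |Δx| = |-3 − 1| = 4 m
6–7 s: |Δx| = |12 − -3| = 15 m
Total path = 35 m; average speed = 35/7 = 5 m/s.

5 m/s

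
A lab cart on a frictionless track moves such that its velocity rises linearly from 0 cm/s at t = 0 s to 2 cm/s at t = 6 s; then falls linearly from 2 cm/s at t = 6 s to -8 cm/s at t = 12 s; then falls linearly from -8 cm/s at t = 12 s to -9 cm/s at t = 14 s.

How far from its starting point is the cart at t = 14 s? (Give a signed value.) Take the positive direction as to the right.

Displacement is the signed area under the v-t curve.
0–6 s: ½(0 + 2)(6) = 6 cm
6–12 s: ½(2 + -8)(6) = -18 cm
12–14 s: ½(-8 + -9)(2) = -17 cm
Net displacement = -29 cm

-29 cm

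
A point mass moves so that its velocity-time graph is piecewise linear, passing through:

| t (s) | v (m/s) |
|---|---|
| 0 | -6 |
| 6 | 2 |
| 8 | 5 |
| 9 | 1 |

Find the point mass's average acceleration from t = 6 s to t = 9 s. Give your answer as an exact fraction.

Average acceleration = Δv/Δt = (1 − 2)/(9 − 6) = -1/3 m/s².

-1/3 m/s²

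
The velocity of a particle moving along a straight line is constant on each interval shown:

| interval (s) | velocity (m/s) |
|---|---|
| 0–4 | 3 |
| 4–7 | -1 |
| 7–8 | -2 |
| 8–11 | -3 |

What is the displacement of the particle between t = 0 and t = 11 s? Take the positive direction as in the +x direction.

Net displacement equals the area under the velocity-time graph (areas below the axis count negative).
0–4 s: 3 × 4 = 12 m
4–7 s: -1 × 3 = -3 m
7–8 s: -2 × 1 = -2 m
8–11 s: -3 × 3 = -9 m
Net displacement = -2 m

-2 m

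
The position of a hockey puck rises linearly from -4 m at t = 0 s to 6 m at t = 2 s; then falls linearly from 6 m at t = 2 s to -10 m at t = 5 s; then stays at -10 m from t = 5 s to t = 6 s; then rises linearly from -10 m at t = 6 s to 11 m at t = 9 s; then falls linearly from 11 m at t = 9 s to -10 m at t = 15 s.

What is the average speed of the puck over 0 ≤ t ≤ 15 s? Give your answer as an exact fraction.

68/15 m/s

Average speed = (total path length)/(elapsed time); on a piecewise-linear x-t graph the path length is Σ|Δx|.
0–2 s: |Δx| = |6 − -4| = 10 m
2–5 s: |Δx| = |-10 − 6| = 16 m
5–6 s: |Δx| = |-10 − -10| = 0 m
6–9 s: |Δx| = |11 − -10| = 21 m
9–15 s: |Δx| = |-10 − 11| = 21 m
Total path = 68 m; average speed = 68/15 = 68/15 m/s.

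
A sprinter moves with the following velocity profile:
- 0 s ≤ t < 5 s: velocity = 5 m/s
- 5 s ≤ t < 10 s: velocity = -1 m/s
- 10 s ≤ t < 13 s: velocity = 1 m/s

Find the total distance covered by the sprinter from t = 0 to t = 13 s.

Total distance travelled is ∫|v| dt — sum the magnitudes of each area piece.
0–5 s: |5| × 5 = 25 m
5–10 s: |-1| × 5 = 5 m
10–13 s: |1| × 3 = 3 m
Total distance = 33 m

33 m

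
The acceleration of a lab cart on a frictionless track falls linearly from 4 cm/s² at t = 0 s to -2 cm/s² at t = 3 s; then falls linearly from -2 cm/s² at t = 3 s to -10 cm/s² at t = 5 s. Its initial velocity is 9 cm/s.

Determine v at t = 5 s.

0 cm/s

Δv equals the area under the a-t graph; then v = v₀ + Δv.
0–3 s: ½(4 + -2)(3) = 3 cm/s
3–5 s: ½(-2 + -10)(2) = -12 cm/s
Δv = -9 cm/s, so v(5) = 9 + (-9) = 0 cm/s.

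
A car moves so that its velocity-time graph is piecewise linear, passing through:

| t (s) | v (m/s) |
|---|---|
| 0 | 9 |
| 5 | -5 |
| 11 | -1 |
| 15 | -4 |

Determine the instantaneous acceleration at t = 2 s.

-2.8 m/s²

Acceleration is the slope of the v-t graph on 0–5 s: (-5 − 9)/(5 − 0) = -2.8 m/s².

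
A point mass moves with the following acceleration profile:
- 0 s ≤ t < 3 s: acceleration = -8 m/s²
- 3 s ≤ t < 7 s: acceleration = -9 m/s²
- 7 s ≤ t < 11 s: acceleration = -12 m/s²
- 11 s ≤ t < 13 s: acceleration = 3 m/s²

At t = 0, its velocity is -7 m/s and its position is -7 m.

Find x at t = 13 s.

-848 m

On each constant-a segment, Δv = aΔt and Δx = v₀Δt + ½aΔt²; chain segment to segment.
0–3 s: v starts -7 m/s; Δx = -7·3 + ½·-8·3² = -57 m; v ends -31 m/s.
3–7 s: v starts -31 m/s; Δx = -31·4 + ½·-9·4² = -196 m; v ends -67 m/s.
7–11 s: v starts -67 m/s; Δx = -67·4 + ½·-12·4² = -364 m; v ends -115 m/s.
11–13 s: v starts -115 m/s; Δx = -115·2 + ½·3·2² = -224 m; v ends -109 m/s.
x(13) = -7 + Σ Δx = -848 m.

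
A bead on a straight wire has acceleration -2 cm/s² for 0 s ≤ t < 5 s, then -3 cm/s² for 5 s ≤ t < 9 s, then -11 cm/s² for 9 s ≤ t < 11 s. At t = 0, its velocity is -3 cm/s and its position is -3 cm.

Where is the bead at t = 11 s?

On each constant-a segment, Δv = aΔt and Δx = v₀Δt + ½aΔt²; chain segment to segment.
0–5 s: v starts -3 cm/s; Δx = -3·5 + ½·-2·5² = -40 cm; v ends -13 cm/s.
5–9 s: v starts -13 cm/s; Δx = -13·4 + ½·-3·4² = -76 cm; v ends -25 cm/s.
9–11 s: v starts -25 cm/s; Δx = -25·2 + ½·-11·2² = -72 cm; v ends -47 cm/s.
x(11) = -3 + Σ Δx = -191 cm.

-191 cm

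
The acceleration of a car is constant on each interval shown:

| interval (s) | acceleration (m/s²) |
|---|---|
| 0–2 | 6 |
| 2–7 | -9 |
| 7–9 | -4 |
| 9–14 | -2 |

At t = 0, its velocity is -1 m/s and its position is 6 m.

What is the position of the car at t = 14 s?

-352.5 m

On each constant-a segment, Δv = aΔt and Δx = v₀Δt + ½aΔt²; chain segment to segment.
0–2 s: v starts -1 m/s; Δx = -1·2 + ½·6·2² = 10 m; v ends 11 m/s.
2–7 s: v starts 11 m/s; Δx = 11·5 + ½·-9·5² = -57.5 m; v ends -34 m/s.
7–9 s: v starts -34 m/s; Δx = -34·2 + ½·-4·2² = -76 m; v ends -42 m/s.
9–14 s: v starts -42 m/s; Δx = -42·5 + ½·-2·5² = -235 m; v ends -52 m/s.
x(14) = 6 + Σ Δx = -352.5 m.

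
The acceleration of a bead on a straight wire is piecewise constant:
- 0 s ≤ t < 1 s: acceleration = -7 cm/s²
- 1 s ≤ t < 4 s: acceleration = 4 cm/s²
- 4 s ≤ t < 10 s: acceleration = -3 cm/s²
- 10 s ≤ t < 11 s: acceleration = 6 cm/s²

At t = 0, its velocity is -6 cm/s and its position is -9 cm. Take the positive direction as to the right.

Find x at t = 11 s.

-115.5 cm

On each constant-a segment, Δv = aΔt and Δx = v₀Δt + ½aΔt²; chain segment to segment.
0–1 s: v starts -6 cm/s; Δx = -6·1 + ½·-7·1² = -9.5 cm; v ends -13 cm/s.
1–4 s: v starts -13 cm/s; Δx = -13·3 + ½·4·3² = -21 cm; v ends -1 cm/s.
4–10 s: v starts -1 cm/s; Δx = -1·6 + ½·-3·6² = -60 cm; v ends -19 cm/s.
10–11 s: v starts -19 cm/s; Δx = -19·1 + ½·6·1² = -16 cm; v ends -13 cm/s.
x(11) = -9 + Σ Δx = -115.5 cm.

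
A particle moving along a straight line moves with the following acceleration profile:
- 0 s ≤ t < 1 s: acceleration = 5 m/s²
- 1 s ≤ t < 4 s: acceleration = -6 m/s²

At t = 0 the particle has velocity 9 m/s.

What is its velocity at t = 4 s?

-4 m/s

Δv equals the area under the a-t graph; then v = v₀ + Δv.
0–1 s: 5 × 1 = 5 m/s
1–4 s: -6 × 3 = -18 m/s
Δv = -13 m/s, so v(4) = 9 + (-13) = -4 m/s.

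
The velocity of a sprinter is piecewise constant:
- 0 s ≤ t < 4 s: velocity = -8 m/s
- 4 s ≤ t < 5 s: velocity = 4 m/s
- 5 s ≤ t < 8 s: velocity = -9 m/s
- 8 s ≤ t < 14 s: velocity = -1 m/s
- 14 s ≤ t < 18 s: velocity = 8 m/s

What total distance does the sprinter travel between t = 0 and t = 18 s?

Distance (not displacement) is the total path length: add the absolute areas under v-t.
0–4 s: |-8| × 4 = 32 m
4–5 s: |4| × 1 = 4 m
5–8 s: |-9| × 3 = 27 m
8–14 s: |-1| × 6 = 6 m
14–18 s: |8| × 4 = 32 m
Total distance = 101 m

101 m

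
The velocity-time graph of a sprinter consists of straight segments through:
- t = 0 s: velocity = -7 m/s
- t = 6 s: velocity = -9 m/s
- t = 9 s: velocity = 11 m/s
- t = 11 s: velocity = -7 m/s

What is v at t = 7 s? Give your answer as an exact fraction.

On 6–9 s the graph is linear from -9 to 11 m/s: v(7) = -9 + (11 − -9)·(7 − 6)/(9 − 6) = -7/3 m/s.

-7/3 m/s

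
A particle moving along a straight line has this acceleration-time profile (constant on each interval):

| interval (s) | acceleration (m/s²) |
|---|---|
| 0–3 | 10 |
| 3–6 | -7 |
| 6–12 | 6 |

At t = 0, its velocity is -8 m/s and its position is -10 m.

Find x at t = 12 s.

159.5 m

On each constant-a segment, Δv = aΔt and Δx = v₀Δt + ½aΔt²; chain segment to segment.
0–3 s: v starts -8 m/s; Δx = -8·3 + ½·10·3² = 21 m; v ends 22 m/s.
3–6 s: v starts 22 m/s; Δx = 22·3 + ½·-7·3² = 34.5 m; v ends 1 m/s.
6–12 s: v starts 1 m/s; Δx = 1·6 + ½·6·6² = 114 m; v ends 37 m/s.
x(12) = -10 + Σ Δx = 159.5 m.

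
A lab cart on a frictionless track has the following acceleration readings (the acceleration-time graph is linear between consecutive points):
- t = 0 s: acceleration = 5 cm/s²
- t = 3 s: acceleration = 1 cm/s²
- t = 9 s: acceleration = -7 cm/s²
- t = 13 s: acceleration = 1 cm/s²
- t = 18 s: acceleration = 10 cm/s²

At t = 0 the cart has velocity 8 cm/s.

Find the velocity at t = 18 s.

Δv equals the area under the a-t graph; then v = v₀ + Δv.
0–3 s: ½(5 + 1)(3) = 9 cm/s
3–9 s: ½(1 + -7)(6) = -18 cm/s
9–13 s: ½(-7 + 1)(4) = -12 cm/s
13–18 s: ½(1 + 10)(5) = 27.5 cm/s
Δv = 6.5 cm/s, so v(18) = 8 + (6.5) = 14.5 cm/s.

14.5 cm/s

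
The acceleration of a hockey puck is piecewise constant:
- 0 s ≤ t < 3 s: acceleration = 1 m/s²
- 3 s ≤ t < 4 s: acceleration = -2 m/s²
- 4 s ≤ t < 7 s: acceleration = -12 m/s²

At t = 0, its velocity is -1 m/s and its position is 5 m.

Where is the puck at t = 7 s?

On each constant-a segment, Δv = aΔt and Δx = v₀Δt + ½aΔt²; chain segment to segment.
0–3 s: v starts -1 m/s; Δx = -1·3 + ½·1·3² = 1.5 m; v ends 2 m/s.
3–4 s: v starts 2 m/s; Δx = 2·1 + ½·-2·1² = 1 m; v ends 0 m/s.
4–7 s: v starts 0 m/s; Δx = 0·3 + ½·-12·3² = -54 m; v ends -36 m/s.
x(7) = 5 + Σ Δx = -46.5 m.

-46.5 m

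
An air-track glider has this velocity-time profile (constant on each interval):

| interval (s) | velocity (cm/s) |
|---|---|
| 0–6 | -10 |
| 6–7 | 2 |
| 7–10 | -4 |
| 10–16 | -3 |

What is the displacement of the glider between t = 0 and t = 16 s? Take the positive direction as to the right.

-88 cm

Displacement is the signed area under the v-t curve.
0–6 s: -10 × 6 = -60 cm
6–7 s: 2 × 1 = 2 cm
7–10 s: -4 × 3 = -12 cm
10–16 s: -3 × 6 = -18 cm
Net displacement = -88 cm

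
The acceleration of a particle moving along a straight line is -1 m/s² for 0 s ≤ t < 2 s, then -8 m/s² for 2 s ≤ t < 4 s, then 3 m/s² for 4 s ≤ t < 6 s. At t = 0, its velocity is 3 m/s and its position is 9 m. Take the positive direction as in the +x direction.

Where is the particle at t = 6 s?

-25 m

On each constant-a segment, Δv = aΔt and Δx = v₀Δt + ½aΔt²; chain segment to segment.
0–2 s: v starts 3 m/s; Δx = 3·2 + ½·-1·2² = 4 m; v ends 1 m/s.
2–4 s: v starts 1 m/s; Δx = 1·2 + ½·-8·2² = -14 m; v ends -15 m/s.
4–6 s: v starts -15 m/s; Δx = -15·2 + ½·3·2² = -24 m; v ends -9 m/s.
x(6) = 9 + Σ Δx = -25 m.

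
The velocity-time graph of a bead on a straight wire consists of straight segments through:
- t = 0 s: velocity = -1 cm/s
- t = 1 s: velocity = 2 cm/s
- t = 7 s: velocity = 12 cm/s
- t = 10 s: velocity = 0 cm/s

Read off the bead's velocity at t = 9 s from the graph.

4 cm/s

On 7–10 s the graph is linear from 12 to 0 cm/s: v(9) = 12 + (0 − 12)·(9 − 7)/(10 − 7) = 4 cm/s.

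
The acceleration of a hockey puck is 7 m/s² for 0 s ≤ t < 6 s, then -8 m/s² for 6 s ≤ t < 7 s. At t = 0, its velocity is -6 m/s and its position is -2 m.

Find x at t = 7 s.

On each constant-a segment, Δv = aΔt and Δx = v₀Δt + ½aΔt²; chain segment to segment.
0–6 s: v starts -6 m/s; Δx = -6·6 + ½·7·6² = 90 m; v ends 36 m/s.
6–7 s: v starts 36 m/s; Δx = 36·1 + ½·-8·1² = 32 m; v ends 28 m/s.
x(7) = -2 + Σ Δx = 120 m.

120 m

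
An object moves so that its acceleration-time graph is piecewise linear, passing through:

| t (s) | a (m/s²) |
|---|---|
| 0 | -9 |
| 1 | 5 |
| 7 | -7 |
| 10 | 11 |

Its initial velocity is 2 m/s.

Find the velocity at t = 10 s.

0 m/s

Δv equals the area under the a-t graph; then v = v₀ + Δv.
0–1 s: ½(-9 + 5)(1) = -2 m/s
1–7 s: ½(5 + -7)(6) = -6 m/s
7–10 s: ½(-7 + 11)(3) = 6 m/s
Δv = -2 m/s, so v(10) = 2 + (-2) = 0 m/s.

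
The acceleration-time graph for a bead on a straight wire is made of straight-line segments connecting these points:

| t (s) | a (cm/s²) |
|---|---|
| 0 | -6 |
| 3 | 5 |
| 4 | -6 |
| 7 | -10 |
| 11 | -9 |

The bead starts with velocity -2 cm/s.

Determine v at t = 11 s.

-66 cm/s

Δv equals the area under the a-t graph; then v = v₀ + Δv.
0–3 s: ½(-6 + 5)(3) = -1.5 cm/s
3–4 s: ½(5 + -6)(1) = -0.5 cm/s
4–7 s: ½(-6 + -10)(3) = -24 cm/s
7–11 s: ½(-10 + -9)(4) = -38 cm/s
Δv = -64 cm/s, so v(11) = -2 + (-64) = -66 cm/s.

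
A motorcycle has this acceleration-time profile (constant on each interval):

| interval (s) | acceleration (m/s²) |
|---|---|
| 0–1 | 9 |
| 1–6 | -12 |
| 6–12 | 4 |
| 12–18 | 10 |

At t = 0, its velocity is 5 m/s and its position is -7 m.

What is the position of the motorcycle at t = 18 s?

On each constant-a segment, Δv = aΔt and Δx = v₀Δt + ½aΔt²; chain segment to segment.
0–1 s: v starts 5 m/s; Δx = 5·1 + ½·9·1² = 9.5 m; v ends 14 m/s.
1–6 s: v starts 14 m/s; Δx = 14·5 + ½·-12·5² = -80 m; v ends -46 m/s.
6–12 s: v starts -46 m/s; Δx = -46·6 + ½·4·6² = -204 m; v ends -22 m/s.
12–18 s: v starts -22 m/s; Δx = -22·6 + ½·10·6² = 48 m; v ends 38 m/s.
x(18) = -7 + Σ Δx = -233.5 m.

-233.5 m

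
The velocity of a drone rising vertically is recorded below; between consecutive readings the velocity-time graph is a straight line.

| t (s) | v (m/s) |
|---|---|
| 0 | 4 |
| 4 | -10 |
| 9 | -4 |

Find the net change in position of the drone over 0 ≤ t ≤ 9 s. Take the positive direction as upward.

-47 m

Displacement is the signed area under the v-t curve.
0–4 s: ½(4 + -10)(4) = -12 m
4–9 s: ½(-10 + -4)(5) = -35 m
Net displacement = -47 m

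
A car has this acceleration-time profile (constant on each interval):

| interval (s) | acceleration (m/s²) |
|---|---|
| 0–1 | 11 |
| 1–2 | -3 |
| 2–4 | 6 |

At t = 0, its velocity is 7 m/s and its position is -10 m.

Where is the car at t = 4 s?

On each constant-a segment, Δv = aΔt and Δx = v₀Δt + ½aΔt²; chain segment to segment.
0–1 s: v starts 7 m/s; Δx = 7·1 + ½·11·1² = 12.5 m; v ends 18 m/s.
1–2 s: v starts 18 m/s; Δx = 18·1 + ½·-3·1² = 16.5 m; v ends 15 m/s.
2–4 s: v starts 15 m/s; Δx = 15·2 + ½·6·2² = 42 m; v ends 27 m/s.
x(4) = -10 + Σ Δx = 61 m.

61 m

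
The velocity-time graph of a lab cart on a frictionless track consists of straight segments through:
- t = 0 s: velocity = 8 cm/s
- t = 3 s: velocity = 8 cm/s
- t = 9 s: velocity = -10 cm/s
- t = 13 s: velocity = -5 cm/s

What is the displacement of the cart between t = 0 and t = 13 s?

Displacement is the signed area under the v-t curve.
0–3 s: 8 × 3 = 24 cm
3–9 s: ½(8 + -10)(6) = -6 cm
9–13 s: ½(-10 + -5)(4) = -30 cm
Net displacement = -12 cm

-12 cm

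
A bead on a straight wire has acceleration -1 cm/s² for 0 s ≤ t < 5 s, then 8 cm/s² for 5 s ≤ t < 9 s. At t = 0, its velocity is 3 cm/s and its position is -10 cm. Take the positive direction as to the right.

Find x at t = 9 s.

48.5 cm

On each constant-a segment, Δv = aΔt and Δx = v₀Δt + ½aΔt²; chain segment to segment.
0–5 s: v starts 3 cm/s; Δx = 3·5 + ½·-1·5² = 2.5 cm; v ends -2 cm/s.
5–9 s: v starts -2 cm/s; Δx = -2·4 + ½·8·4² = 56 cm; v ends 30 cm/s.
x(9) = -10 + Σ Δx = 48.5 cm.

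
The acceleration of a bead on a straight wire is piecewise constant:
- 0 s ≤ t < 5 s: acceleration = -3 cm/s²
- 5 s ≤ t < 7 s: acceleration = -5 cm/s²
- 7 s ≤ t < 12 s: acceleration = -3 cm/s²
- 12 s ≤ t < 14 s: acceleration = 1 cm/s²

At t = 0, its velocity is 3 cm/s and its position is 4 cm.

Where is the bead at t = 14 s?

-272 cm

On each constant-a segment, Δv = aΔt and Δx = v₀Δt + ½aΔt²; chain segment to segment.
0–5 s: v starts 3 cm/s; Δx = 3·5 + ½·-3·5² = -22.5 cm; v ends -12 cm/s.
5–7 s: v starts -12 cm/s; Δx = -12·2 + ½·-5·2² = -34 cm; v ends -22 cm/s.
7–12 s: v starts -22 cm/s; Δx = -22·5 + ½·-3·5² = -147.5 cm; v ends -37 cm/s.
12–14 s: v starts -37 cm/s; Δx = -37·2 + ½·1·2² = -72 cm; v ends -35 cm/s.
x(14) = 4 + Σ Δx = -272 cm.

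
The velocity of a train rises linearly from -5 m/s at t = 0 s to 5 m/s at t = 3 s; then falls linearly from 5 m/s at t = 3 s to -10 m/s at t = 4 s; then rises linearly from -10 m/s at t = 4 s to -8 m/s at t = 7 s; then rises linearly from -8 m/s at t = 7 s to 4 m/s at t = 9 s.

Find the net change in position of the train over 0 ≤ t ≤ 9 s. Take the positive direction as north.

Net displacement equals the area under the velocity-time graph (areas below the axis count negative).
0–3 s: ½(-5 + 5)(3) = 0 m
3–4 s: ½(5 + -10)(1) = -2.5 m
4–7 s: ½(-10 + -8)(3) = -27 m
7–9 s: ½(-8 + 4)(2) = -4 m
Net displacement = -33.5 m

-33.5 m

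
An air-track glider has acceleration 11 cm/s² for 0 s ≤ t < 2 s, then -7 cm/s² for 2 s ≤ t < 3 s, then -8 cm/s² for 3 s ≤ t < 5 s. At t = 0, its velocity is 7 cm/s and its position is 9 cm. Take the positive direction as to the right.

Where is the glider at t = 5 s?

98.5 cm

On each constant-a segment, Δv = aΔt and Δx = v₀Δt + ½aΔt²; chain segment to segment.
0–2 s: v starts 7 cm/s; Δx = 7·2 + ½·11·2² = 36 cm; v ends 29 cm/s.
2–3 s: v starts 29 cm/s; Δx = 29·1 + ½·-7·1² = 25.5 cm; v ends 22 cm/s.
3–5 s: v starts 22 cm/s; Δx = 22·2 + ½·-8·2² = 28 cm; v ends 6 cm/s.
x(5) = 9 + Σ Δx = 98.5 cm.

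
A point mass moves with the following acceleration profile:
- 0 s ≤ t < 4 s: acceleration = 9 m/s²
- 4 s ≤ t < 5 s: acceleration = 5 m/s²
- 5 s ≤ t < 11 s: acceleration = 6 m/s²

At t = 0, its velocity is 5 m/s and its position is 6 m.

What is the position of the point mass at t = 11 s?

On each constant-a segment, Δv = aΔt and Δx = v₀Δt + ½aΔt²; chain segment to segment.
0–4 s: v starts 5 m/s; Δx = 5·4 + ½·9·4² = 92 m; v ends 41 m/s.
4–5 s: v starts 41 m/s; Δx = 41·1 + ½·5·1² = 43.5 m; v ends 46 m/s.
5–11 s: v starts 46 m/s; Δx = 46·6 + ½·6·6² = 384 m; v ends 82 m/s.
x(11) = 6 + Σ Δx = 525.5 m.

525.5 m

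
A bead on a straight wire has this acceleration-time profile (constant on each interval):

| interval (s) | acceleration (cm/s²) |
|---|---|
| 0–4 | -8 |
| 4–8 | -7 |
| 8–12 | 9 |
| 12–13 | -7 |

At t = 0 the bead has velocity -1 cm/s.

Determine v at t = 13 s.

Δv equals the area under the a-t graph; then v = v₀ + Δv.
0–4 s: -8 × 4 = -32 cm/s
4–8 s: -7 × 4 = -28 cm/s
8–12 s: 9 × 4 = 36 cm/s
12–13 s: -7 × 1 = -7 cm/s
Δv = -31 cm/s, so v(13) = -1 + (-31) = -32 cm/s.

-32 cm/s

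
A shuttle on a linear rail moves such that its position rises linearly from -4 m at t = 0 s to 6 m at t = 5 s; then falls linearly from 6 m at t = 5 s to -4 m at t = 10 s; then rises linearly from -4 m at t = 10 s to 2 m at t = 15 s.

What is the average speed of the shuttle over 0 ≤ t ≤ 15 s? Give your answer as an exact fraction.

26/15 m/s

Average speed = (total path length)/(elapsed time); on a piecewise-linear x-t graph the path length is Σ|Δx|.
0–5 s: |Δx| = |6 − -4| = 10 m
5–10 s: |Δx| = |-4 − 6| = 10 m
10–15 s: |Δx| = |2 − -4| = 6 m
Total path = 26 m; average speed = 26/15 = 26/15 m/s.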